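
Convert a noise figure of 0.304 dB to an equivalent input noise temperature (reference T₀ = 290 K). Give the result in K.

21.0 K

F = 10^(0.304/10) = 1.07251
T_e = (F − 1)·T₀ = (1.07251 − 1) × 290 = 21.0 K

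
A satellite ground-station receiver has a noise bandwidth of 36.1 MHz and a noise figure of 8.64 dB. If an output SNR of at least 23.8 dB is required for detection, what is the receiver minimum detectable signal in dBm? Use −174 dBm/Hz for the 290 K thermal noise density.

Sensitivity = −174 + 10 log₁₀(B) + NF + SNR_min
= −174 + 75.58 + 8.64 + 23.8
= −65.98 dBm → −66.0 dBm

−66.0 dBm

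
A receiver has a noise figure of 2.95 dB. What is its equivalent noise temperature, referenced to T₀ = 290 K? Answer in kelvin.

F = 10^(2.95/10) = 1.97242
T_e = (F − 1)·T₀ = (1.97242 − 1) × 290 = 282 K

282 K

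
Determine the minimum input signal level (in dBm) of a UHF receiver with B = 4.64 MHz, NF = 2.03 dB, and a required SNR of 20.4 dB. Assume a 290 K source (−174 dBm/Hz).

Sensitivity = −174 + 10 log₁₀(B) + NF + SNR_min
= −174 + 66.67 + 2.03 + 20.4
= −84.90 dBm → −84.9 dBm

−84.9 dBm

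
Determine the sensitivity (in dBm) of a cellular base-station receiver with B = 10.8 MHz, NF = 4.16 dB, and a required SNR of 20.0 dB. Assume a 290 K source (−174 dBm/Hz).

Sensitivity = −174 + 10 log₁₀(B) + NF + SNR_min
= −174 + 70.33 + 4.16 + 20.0
= −79.51 dBm → −79.5 dBm

−79.5 dBm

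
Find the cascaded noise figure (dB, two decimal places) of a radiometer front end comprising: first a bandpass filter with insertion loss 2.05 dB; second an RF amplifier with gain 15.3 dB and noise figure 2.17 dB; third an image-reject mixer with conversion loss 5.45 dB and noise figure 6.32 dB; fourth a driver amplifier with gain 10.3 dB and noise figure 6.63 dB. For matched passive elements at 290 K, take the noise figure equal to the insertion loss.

5.31 dB

Convert to linear (a loss of L dB is a gain of −L dB): F_i = 10^(NF_i/10), G_i = 10^(G_i,dB/10)
  Stage 1: F_1 = 10^(2.05/10) = 1.603, G_1 = 10^(−2.05/10) = 0.6237
  Stage 2: F_2 = 10^(2.17/10) = 1.648, G_2 = 10^(15.3/10) = 33.88
  Stage 3: F_3 = 10^(6.32/10) = 4.285, G_3 = 10^(−5.45/10) = 0.2851
  Stage 4: F_4 = 10^(6.63/10) = 4.603, G_4 = 10^(10.3/10) = 10.72
Friis cascade:
  F = 1.603 + (1.648 − 1)/0.6237 + (4.285 − 1)/21.13 + (4.603 − 1)/6.026 = 3.396
NF = 10 log₁₀(3.396) = 5.31 dB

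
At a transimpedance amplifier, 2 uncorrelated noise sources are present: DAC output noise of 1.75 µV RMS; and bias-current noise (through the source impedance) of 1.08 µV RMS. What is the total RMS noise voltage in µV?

Uncorrelated sources add in power (mean-square): V_tot = √(ΣV_i²)
V_tot = √[(1.75×10⁻⁶)² + (1.08×10⁻⁶)²] = 2.06×10⁻⁶ V = 2.06 µV

2.06 µV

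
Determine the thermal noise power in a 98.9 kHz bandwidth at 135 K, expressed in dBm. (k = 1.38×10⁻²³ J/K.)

P_n = kTB = 1.38×10⁻²³ × 135 × 9.89×10⁴ = 1.84×10⁻¹⁶ W
In dBm: 10 log₁₀(1.84×10⁻¹⁶ / 10⁻³) = −127.3 dBm

−127.3 dBm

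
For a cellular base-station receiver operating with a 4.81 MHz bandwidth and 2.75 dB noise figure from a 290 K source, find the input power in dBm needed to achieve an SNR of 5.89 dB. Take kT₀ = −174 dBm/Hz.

Sensitivity = −174 + 10 log₁₀(B) + NF + SNR_min
= −174 + 66.82 + 2.75 + 5.89
= −98.54 dBm → −98.5 dBm

−98.5 dBm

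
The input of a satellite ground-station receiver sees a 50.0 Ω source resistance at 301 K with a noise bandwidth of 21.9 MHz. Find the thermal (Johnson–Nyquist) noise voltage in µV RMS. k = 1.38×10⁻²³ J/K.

4.27 µV

V_n = √(4kTRB)
4kTRB = 4 × 1.38×10⁻²³ × 301 × 5.00×10¹ × 2.19×10⁷ = 1.82×10⁻¹¹ V²
V_n = √(1.82×10⁻¹¹) = 4.27×10⁻⁶ V = 4.27 µV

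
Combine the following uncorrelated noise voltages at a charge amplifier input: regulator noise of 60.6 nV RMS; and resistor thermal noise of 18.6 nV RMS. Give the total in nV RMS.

63.4 nV

Uncorrelated sources add in power (mean-square): V_tot = √(ΣV_i²)
V_tot = √[(6.06×10⁻⁸)² + (1.86×10⁻⁸)²] = 6.34×10⁻⁸ V = 63.4 nV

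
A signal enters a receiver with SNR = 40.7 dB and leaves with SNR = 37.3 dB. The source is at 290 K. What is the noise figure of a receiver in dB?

3.4 dB

NF (dB) = SNR_in(dB) − SNR_out(dB) when the source is at T₀
NF = 40.7 − 37.3 = 3.4 dB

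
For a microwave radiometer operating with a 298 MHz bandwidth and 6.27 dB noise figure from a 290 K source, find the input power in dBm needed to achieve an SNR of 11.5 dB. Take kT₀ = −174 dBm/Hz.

−71.5 dBm

Sensitivity = −174 + 10 log₁₀(B) + NF + SNR_min
= −174 + 84.74 + 6.27 + 11.5
= −71.49 dBm → −71.5 dBm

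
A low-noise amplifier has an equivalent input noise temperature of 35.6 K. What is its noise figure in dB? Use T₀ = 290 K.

0.503 dB

F = 1 + T_e/T₀ = 1 + 35.6/290 = 1.12276
NF = 10 log₁₀(1.12276) = 0.503 dB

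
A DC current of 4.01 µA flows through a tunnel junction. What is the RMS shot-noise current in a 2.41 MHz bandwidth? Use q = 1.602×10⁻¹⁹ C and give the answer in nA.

I_n = √(2qI·B)
2qI·B = 2 × 1.602×10⁻¹⁹ × 4.01×10⁻⁶ × 2.41×10⁶ = 3.10×10⁻¹⁸ A²
I_n = √(3.10×10⁻¹⁸) = 1.76×10⁻⁹ A = 1.76 nA

1.76 nA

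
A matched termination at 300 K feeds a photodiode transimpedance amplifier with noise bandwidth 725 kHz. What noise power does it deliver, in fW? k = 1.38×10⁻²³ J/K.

3.00 fW

P_n = kTB = 1.38×10⁻²³ × 300 × 7.25×10⁵ = 3.00×10⁻¹⁵ W = 3.00 fW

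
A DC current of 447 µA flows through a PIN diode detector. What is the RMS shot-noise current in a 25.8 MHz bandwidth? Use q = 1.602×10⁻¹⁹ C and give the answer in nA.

I_n = √(2qI·B)
2qI·B = 2 × 1.602×10⁻¹⁹ × 4.47×10⁻⁴ × 2.58×10⁷ = 3.70×10⁻¹⁵ A²
I_n = √(3.70×10⁻¹⁵) = 6.08×10⁻⁸ A = 60.8 nA

60.8 nA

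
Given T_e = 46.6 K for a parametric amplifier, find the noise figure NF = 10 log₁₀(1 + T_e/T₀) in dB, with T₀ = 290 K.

0.647 dB

F = 1 + T_e/T₀ = 1 + 46.6/290 = 1.16069
NF = 10 log₁₀(1.16069) = 0.647 dB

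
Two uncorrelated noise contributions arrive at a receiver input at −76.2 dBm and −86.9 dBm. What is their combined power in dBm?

−75.8 dBm

Convert to linear, add, convert back:
P₁ = 2.40×10⁻¹¹ W, P₂ = 2.04×10⁻¹² W
P_tot = 2.60×10⁻¹¹ W → 10 log₁₀(P_tot / 10⁻³) = −75.8 dBm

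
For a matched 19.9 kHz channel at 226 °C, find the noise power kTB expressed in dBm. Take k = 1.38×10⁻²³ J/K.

−128.6 dBm

T = 226 °C + 273.15 = 499.15 K
P_n = kTB = 1.38×10⁻²³ × 499.15 × 1.99×10⁴ = 1.37×10⁻¹⁶ W
In dBm: 10 log₁₀(1.37×10⁻¹⁶ / 10⁻³) = −128.6 dBm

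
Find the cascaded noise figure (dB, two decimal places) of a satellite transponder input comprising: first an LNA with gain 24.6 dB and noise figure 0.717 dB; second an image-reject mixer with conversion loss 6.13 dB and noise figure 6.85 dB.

Convert to linear (a loss of L dB is a gain of −L dB): F_i = 10^(NF_i/10), G_i = 10^(G_i,dB/10)
  Stage 1: F_1 = 10^(0.717/10) = 1.180, G_1 = 10^(24.6/10) = 288.4
  Stage 2: F_2 = 10^(6.85/10) = 4.842, G_2 = 10^(−6.13/10) = 0.2438
Friis cascade:
  F = 1.180 + (4.842 − 1)/288.4 = 1.193
NF = 10 log₁₀(1.193) = 0.77 dB

0.77 dB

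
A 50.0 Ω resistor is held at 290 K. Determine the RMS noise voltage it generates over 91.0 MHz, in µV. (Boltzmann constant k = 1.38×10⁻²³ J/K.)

V_n = √(4kTRB)
4kTRB = 4 × 1.38×10⁻²³ × 290 × 5.00×10¹ × 9.10×10⁷ = 7.28×10⁻¹¹ V²
V_n = √(7.28×10⁻¹¹) = 8.53×10⁻⁶ V = 8.53 µV

8.53 µV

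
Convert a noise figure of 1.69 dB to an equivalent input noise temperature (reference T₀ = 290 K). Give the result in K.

138 K

F = 10^(1.69/10) = 1.47571
T_e = (F − 1)·T₀ = (1.47571 − 1) × 290 = 138 K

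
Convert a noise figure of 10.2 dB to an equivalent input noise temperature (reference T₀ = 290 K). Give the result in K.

F = 10^(10.2/10) = 10.4713
T_e = (F − 1)·T₀ = (10.4713 − 1) × 290 = 2747 K

2747 K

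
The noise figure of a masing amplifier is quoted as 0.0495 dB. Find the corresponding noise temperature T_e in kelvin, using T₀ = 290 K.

3.32 K

F = 10^(0.0495/10) = 1.01146
T_e = (F − 1)·T₀ = (1.01146 − 1) × 290 = 3.32 K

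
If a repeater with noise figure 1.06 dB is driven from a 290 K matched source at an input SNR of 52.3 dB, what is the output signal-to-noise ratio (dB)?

51.24 dB

By definition F = SNR_in/SNR_out, so in dB: SNR_out = SNR_in − NF
SNR_out = 52.3 − 1.06 = 51.24 dB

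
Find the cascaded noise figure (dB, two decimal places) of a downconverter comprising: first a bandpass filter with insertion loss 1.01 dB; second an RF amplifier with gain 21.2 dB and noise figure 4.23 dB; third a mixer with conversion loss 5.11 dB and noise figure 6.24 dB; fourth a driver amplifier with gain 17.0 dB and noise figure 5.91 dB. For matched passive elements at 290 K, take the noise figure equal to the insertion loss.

Convert to linear (a loss of L dB is a gain of −L dB): F_i = 10^(NF_i/10), G_i = 10^(G_i,dB/10)
  Stage 1: F_1 = 10^(1.01/10) = 1.262, G_1 = 10^(−1.01/10) = 0.7925
  Stage 2: F_2 = 10^(4.23/10) = 2.649, G_2 = 10^(21.2/10) = 131.8
  Stage 3: F_3 = 10^(6.24/10) = 4.207, G_3 = 10^(−5.11/10) = 0.3083
  Stage 4: F_4 = 10^(5.91/10) = 3.899, G_4 = 10^(17.0/10) = 50.12
Friis cascade:
  F = 1.262 + (2.649 − 1)/0.7925 + (4.207 − 1)/104.5 + (3.899 − 1)/32.21 = 3.463
NF = 10 log₁₀(3.463) = 5.39 dB

5.39 dB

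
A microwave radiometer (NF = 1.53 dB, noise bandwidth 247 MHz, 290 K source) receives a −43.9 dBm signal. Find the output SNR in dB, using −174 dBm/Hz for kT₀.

44.6 dB

Noise floor: N = −174 + 10 log₁₀(B) + NF
10 log₁₀(2.47×10⁸) = 83.93 dB
N = −174 + 83.93 + 1.53 = −88.54 dBm
SNR = P_sig − N = −43.9 − (−88.54) = 44.64 dB → 44.6 dB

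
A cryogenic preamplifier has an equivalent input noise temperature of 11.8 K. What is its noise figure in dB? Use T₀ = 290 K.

0.173 dB

F = 1 + T_e/T₀ = 1 + 11.8/290 = 1.04069
NF = 10 log₁₀(1.04069) = 0.173 dB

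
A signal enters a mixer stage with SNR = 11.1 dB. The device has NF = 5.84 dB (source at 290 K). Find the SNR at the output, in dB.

5.26 dB

By definition F = SNR_in/SNR_out, so in dB: SNR_out = SNR_in − NF
SNR_out = 11.1 − 5.84 = 5.26 dB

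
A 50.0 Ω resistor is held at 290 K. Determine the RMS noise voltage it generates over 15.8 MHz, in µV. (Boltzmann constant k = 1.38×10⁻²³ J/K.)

3.56 µV

V_n = √(4kTRB)
4kTRB = 4 × 1.38×10⁻²³ × 290 × 5.00×10¹ × 1.58×10⁷ = 1.26×10⁻¹¹ V²
V_n = √(1.26×10⁻¹¹) = 3.56×10⁻⁶ V = 3.56 µV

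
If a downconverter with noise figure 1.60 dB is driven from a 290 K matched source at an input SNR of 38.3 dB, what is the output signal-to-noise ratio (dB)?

By definition F = SNR_in/SNR_out, so in dB: SNR_out = SNR_in − NF
SNR_out = 38.3 − 1.60 = 36.70 dB

36.70 dB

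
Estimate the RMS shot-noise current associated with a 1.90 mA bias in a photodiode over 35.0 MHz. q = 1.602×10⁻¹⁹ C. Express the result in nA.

146 nA

I_n = √(2qI·B)
2qI·B = 2 × 1.602×10⁻¹⁹ × 1.90×10⁻³ × 3.50×10⁷ = 2.13×10⁻¹⁴ A²
I_n = √(2.13×10⁻¹⁴) = 1.46×10⁻⁷ A = 146 nA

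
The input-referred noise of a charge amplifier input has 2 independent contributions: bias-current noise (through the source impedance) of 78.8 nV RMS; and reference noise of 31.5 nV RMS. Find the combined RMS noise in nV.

84.9 nV

Uncorrelated sources add in power (mean-square): V_tot = √(ΣV_i²)
V_tot = √[(7.88×10⁻⁸)² + (3.15×10⁻⁸)²] = 8.49×10⁻⁸ V = 84.9 nV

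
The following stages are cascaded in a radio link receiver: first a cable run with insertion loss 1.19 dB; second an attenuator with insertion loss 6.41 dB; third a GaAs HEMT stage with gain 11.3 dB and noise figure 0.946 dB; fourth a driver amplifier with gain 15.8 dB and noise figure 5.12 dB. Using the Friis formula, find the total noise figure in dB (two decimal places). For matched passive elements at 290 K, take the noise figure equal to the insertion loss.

9.09 dB

Convert to linear (a loss of L dB is a gain of −L dB): F_i = 10^(NF_i/10), G_i = 10^(G_i,dB/10)
  Stage 1: F_1 = 10^(1.19/10) = 1.315, G_1 = 10^(−1.19/10) = 0.7603
  Stage 2: F_2 = 10^(6.41/10) = 4.375, G_2 = 10^(−6.41/10) = 0.2286
  Stage 3: F_3 = 10^(0.946/10) = 1.243, G_3 = 10^(11.3/10) = 13.49
  Stage 4: F_4 = 10^(5.12/10) = 3.251, G_4 = 10^(15.8/10) = 38.02
Friis cascade:
  F = 1.315 + (4.375 − 1)/0.7603 + (1.243 − 1)/0.1738 + (3.251 − 1)/2.344 = 8.115
NF = 10 log₁₀(8.115) = 9.09 dB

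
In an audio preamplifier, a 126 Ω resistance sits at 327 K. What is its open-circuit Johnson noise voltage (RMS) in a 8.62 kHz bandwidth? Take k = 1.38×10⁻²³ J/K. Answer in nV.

140 nV

V_n = √(4kTRB)
4kTRB = 4 × 1.38×10⁻²³ × 327 × 1.26×10² × 8.62×10³ = 1.96×10⁻¹⁴ V²
V_n = √(1.96×10⁻¹⁴) = 1.40×10⁻⁷ V = 140 nV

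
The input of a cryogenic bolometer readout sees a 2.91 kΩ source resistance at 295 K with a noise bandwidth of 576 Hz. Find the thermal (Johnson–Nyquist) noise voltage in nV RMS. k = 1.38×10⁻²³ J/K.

V_n = √(4kTRB)
4kTRB = 4 × 1.38×10⁻²³ × 295 × 2.91×10³ × 5.76×10² = 2.73×10⁻¹⁴ V²
V_n = √(2.73×10⁻¹⁴) = 1.65×10⁻⁷ V = 165 nV

165 nV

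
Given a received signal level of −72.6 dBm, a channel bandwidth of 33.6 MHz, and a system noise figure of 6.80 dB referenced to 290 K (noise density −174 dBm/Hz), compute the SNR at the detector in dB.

Noise floor: N = −174 + 10 log₁₀(B) + NF
10 log₁₀(3.36×10⁷) = 75.26 dB
N = −174 + 75.26 + 6.80 = −91.94 dBm
SNR = P_sig − N = −72.6 − (−91.94) = 19.34 dB → 19.3 dB

19.3 dB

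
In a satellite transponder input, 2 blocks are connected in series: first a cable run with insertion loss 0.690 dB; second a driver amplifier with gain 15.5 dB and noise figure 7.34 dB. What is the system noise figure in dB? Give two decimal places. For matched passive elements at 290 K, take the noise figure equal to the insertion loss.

Convert to linear (a loss of L dB is a gain of −L dB): F_i = 10^(NF_i/10), G_i = 10^(G_i,dB/10)
  Stage 1: F_1 = 10^(0.690/10) = 1.172, G_1 = 10^(−0.690/10) = 0.8531
  Stage 2: F_2 = 10^(7.34/10) = 5.420, G_2 = 10^(15.5/10) = 35.48
Friis cascade:
  F = 1.172 + (5.420 − 1)/0.8531 = 6.353
NF = 10 log₁₀(6.353) = 8.03 dB

8.03 dB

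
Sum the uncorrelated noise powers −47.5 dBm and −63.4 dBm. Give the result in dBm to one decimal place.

−47.4 dBm

Convert to linear, add, convert back:
P₁ = 1.78×10⁻⁸ W, P₂ = 4.57×10⁻¹⁰ W
P_tot = 1.82×10⁻⁸ W → 10 log₁₀(P_tot / 10⁻³) = −47.4 dBm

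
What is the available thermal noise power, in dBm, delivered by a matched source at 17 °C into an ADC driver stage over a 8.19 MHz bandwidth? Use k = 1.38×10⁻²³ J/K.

−104.8 dBm

T = 17 °C + 273.15 = 290.15 K
P_n = kTB = 1.38×10⁻²³ × 290.15 × 8.19×10⁶ = 3.28×10⁻¹⁴ W
In dBm: 10 log₁₀(3.28×10⁻¹⁴ / 10⁻³) = −104.8 dBm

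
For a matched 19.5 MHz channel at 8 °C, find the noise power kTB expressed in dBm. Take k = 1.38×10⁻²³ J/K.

T = 8 °C + 273.15 = 281.15 K
P_n = kTB = 1.38×10⁻²³ × 281.15 × 1.95×10⁷ = 7.57×10⁻¹⁴ W
In dBm: 10 log₁₀(7.57×10⁻¹⁴ / 10⁻³) = −101.2 dBm

−101.2 dBm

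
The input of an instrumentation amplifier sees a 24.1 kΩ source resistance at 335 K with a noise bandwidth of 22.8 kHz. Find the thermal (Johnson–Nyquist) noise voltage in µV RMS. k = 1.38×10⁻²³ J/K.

V_n = √(4kTRB)
4kTRB = 4 × 1.38×10⁻²³ × 335 × 2.41×10⁴ × 2.28×10⁴ = 1.02×10⁻¹¹ V²
V_n = √(1.02×10⁻¹¹) = 3.19×10⁻⁶ V = 3.19 µV

3.19 µV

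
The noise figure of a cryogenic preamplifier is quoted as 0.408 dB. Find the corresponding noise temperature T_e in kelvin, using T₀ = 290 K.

F = 10^(0.408/10) = 1.0985
T_e = (F − 1)·T₀ = (1.0985 − 1) × 290 = 28.6 K

28.6 K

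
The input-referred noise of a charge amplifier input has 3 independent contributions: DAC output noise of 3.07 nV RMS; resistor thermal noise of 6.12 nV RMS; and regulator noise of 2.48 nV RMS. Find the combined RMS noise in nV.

Uncorrelated sources add in power (mean-square): V_tot = √(ΣV_i²)
V_tot = √[(3.07×10⁻⁹)² + (6.12×10⁻⁹)² + (2.48×10⁻⁹)²] = 7.28×10⁻⁹ V = 7.28 nV

7.28 nV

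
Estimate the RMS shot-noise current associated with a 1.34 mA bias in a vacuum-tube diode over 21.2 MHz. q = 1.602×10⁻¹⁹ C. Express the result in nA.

95.4 nA

I_n = √(2qI·B)
2qI·B = 2 × 1.602×10⁻¹⁹ × 1.34×10⁻³ × 2.12×10⁷ = 9.10×10⁻¹⁵ A²
I_n = √(9.10×10⁻¹⁵) = 9.54×10⁻⁸ A = 95.4 nA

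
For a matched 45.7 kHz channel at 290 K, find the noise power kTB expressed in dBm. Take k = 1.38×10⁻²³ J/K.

−127.4 dBm

P_n = kTB = 1.38×10⁻²³ × 290 × 4.57×10⁴ = 1.83×10⁻¹⁶ W
In dBm: 10 log₁₀(1.83×10⁻¹⁶ / 10⁻³) = −127.4 dBm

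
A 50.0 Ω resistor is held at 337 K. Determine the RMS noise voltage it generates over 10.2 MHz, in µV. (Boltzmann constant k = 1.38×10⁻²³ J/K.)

3.08 µV

V_n = √(4kTRB)
4kTRB = 4 × 1.38×10⁻²³ × 337 × 5.00×10¹ × 1.02×10⁷ = 9.49×10⁻¹² V²
V_n = √(9.49×10⁻¹²) = 3.08×10⁻⁶ V = 3.08 µV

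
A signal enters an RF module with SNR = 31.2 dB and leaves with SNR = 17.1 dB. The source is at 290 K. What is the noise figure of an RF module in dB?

NF (dB) = SNR_in(dB) − SNR_out(dB) when the source is at T₀
NF = 31.2 − 17.1 = 14.1 dB

14.1 dB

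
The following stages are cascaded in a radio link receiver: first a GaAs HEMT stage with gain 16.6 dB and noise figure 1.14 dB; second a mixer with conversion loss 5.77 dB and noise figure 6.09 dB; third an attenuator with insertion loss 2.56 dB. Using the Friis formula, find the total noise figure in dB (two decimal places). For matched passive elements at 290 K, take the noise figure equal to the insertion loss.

Convert to linear (a loss of L dB is a gain of −L dB): F_i = 10^(NF_i/10), G_i = 10^(G_i,dB/10)
  Stage 1: F_1 = 10^(1.14/10) = 1.300, G_1 = 10^(16.6/10) = 45.71
  Stage 2: F_2 = 10^(6.09/10) = 4.064, G_2 = 10^(−5.77/10) = 0.2649
  Stage 3: F_3 = 10^(2.56/10) = 1.803, G_3 = 10^(−2.56/10) = 0.5546
Friis cascade:
  F = 1.300 + (4.064 − 1)/45.71 + (1.803 − 1)/12.11 = 1.434
NF = 10 log₁₀(1.434) = 1.56 dB

1.56 dB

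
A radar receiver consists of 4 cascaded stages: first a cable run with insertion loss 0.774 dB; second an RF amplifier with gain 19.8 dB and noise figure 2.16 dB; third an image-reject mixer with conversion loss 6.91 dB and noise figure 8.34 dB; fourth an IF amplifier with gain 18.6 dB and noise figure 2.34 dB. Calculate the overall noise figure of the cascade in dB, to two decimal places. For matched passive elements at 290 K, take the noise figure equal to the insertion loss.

3.18 dB

Convert to linear (a loss of L dB is a gain of −L dB): F_i = 10^(NF_i/10), G_i = 10^(G_i,dB/10)
  Stage 1: F_1 = 10^(0.774/10) = 1.195, G_1 = 10^(−0.774/10) = 0.8368
  Stage 2: F_2 = 10^(2.16/10) = 1.644, G_2 = 10^(19.8/10) = 95.50
  Stage 3: F_3 = 10^(8.34/10) = 6.823, G_3 = 10^(−6.91/10) = 0.2037
  Stage 4: F_4 = 10^(2.34/10) = 1.714, G_4 = 10^(18.6/10) = 72.44
Friis cascade:
  F = 1.195 + (1.644 − 1)/0.8368 + (6.823 − 1)/79.91 + (1.714 − 1)/16.28 = 2.082
NF = 10 log₁₀(2.082) = 3.18 dB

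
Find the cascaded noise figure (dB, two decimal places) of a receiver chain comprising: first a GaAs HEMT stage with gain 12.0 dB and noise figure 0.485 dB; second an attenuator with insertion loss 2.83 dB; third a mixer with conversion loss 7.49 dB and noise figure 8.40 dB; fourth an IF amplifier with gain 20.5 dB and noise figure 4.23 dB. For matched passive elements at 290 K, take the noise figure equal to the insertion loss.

Convert to linear (a loss of L dB is a gain of −L dB): F_i = 10^(NF_i/10), G_i = 10^(G_i,dB/10)
  Stage 1: F_1 = 10^(0.485/10) = 1.118, G_1 = 10^(12.0/10) = 15.85
  Stage 2: F_2 = 10^(2.83/10) = 1.919, G_2 = 10^(−2.83/10) = 0.5212
  Stage 3: F_3 = 10^(8.40/10) = 6.918, G_3 = 10^(−7.49/10) = 0.1782
  Stage 4: F_4 = 10^(4.23/10) = 2.649, G_4 = 10^(20.5/10) = 112.2
Friis cascade:
  F = 1.118 + (1.919 − 1)/15.85 + (6.918 − 1)/8.260 + (2.649 − 1)/1.472 = 3.012
NF = 10 log₁₀(3.012) = 4.79 dB

4.79 dB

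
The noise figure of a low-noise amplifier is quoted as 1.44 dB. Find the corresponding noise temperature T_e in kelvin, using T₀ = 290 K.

114 K

F = 10^(1.44/10) = 1.39316
T_e = (F − 1)·T₀ = (1.39316 − 1) × 290 = 114 K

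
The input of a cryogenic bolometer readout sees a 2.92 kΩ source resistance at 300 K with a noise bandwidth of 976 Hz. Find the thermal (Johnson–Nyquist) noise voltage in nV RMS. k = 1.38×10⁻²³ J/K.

V_n = √(4kTRB)
4kTRB = 4 × 1.38×10⁻²³ × 300 × 2.92×10³ × 9.76×10² = 4.72×10⁻¹⁴ V²
V_n = √(4.72×10⁻¹⁴) = 2.17×10⁻⁷ V = 217 nV

217 nV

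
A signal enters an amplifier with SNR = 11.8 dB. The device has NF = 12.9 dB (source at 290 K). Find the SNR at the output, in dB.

By definition F = SNR_in/SNR_out, so in dB: SNR_out = SNR_in − NF
SNR_out = 11.8 − 12.9 = −1.1 dB

−1.1 dB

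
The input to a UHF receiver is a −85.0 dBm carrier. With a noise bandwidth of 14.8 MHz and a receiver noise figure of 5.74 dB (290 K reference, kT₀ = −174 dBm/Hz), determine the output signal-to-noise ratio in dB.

11.6 dB

Noise floor: N = −174 + 10 log₁₀(B) + NF
10 log₁₀(1.48×10⁷) = 71.7 dB
N = −174 + 71.7 + 5.74 = −96.56 dBm
SNR = P_sig − N = −85.0 − (−96.56) = 11.56 dB → 11.6 dB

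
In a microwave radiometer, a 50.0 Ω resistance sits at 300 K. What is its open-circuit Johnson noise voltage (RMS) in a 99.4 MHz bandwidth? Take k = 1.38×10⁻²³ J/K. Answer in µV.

V_n = √(4kTRB)
4kTRB = 4 × 1.38×10⁻²³ × 300 × 5.00×10¹ × 9.94×10⁷ = 8.23×10⁻¹¹ V²
V_n = √(8.23×10⁻¹¹) = 9.07×10⁻⁶ V = 9.07 µV

9.07 µV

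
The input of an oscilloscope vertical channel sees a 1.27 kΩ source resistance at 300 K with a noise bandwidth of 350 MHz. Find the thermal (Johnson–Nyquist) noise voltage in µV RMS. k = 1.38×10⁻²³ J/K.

85.8 µV

V_n = √(4kTRB)
4kTRB = 4 × 1.38×10⁻²³ × 300 × 1.27×10³ × 3.50×10⁸ = 7.36×10⁻⁹ V²
V_n = √(7.36×10⁻⁹) = 8.58×10⁻⁵ V = 85.8 µV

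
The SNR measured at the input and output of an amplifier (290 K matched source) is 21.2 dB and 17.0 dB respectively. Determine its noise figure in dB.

4.2 dB

NF (dB) = SNR_in(dB) − SNR_out(dB) when the source is at T₀
NF = 21.2 − 17.0 = 4.2 dB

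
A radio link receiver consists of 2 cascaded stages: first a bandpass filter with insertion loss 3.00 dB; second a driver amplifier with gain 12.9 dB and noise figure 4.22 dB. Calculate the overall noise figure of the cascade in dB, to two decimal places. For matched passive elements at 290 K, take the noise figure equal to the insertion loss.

Convert to linear (a loss of L dB is a gain of −L dB): F_i = 10^(NF_i/10), G_i = 10^(G_i,dB/10)
  Stage 1: F_1 = 10^(3.00/10) = 1.995, G_1 = 10^(−3.00/10) = 0.5012
  Stage 2: F_2 = 10^(4.22/10) = 2.642, G_2 = 10^(12.9/10) = 19.50
Friis cascade:
  F = 1.995 + (2.642 − 1)/0.5012 = 5.272
NF = 10 log₁₀(5.272) = 7.22 dB

7.22 dB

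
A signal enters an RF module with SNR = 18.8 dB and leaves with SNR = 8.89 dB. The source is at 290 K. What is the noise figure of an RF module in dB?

9.91 dB

NF (dB) = SNR_in(dB) − SNR_out(dB) when the source is at T₀
NF = 18.8 − 8.89 = 9.91 dB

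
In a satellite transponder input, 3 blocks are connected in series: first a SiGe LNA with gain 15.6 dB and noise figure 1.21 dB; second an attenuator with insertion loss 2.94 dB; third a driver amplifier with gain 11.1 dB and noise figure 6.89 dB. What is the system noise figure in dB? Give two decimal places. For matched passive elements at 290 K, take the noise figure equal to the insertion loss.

Convert to linear (a loss of L dB is a gain of −L dB): F_i = 10^(NF_i/10), G_i = 10^(G_i,dB/10)
  Stage 1: F_1 = 10^(1.21/10) = 1.321, G_1 = 10^(15.6/10) = 36.31
  Stage 2: F_2 = 10^(2.94/10) = 1.968, G_2 = 10^(−2.94/10) = 0.5082
  Stage 3: F_3 = 10^(6.89/10) = 4.887, G_3 = 10^(11.1/10) = 12.88
Friis cascade:
  F = 1.321 + (1.968 − 1)/36.31 + (4.887 − 1)/18.45 = 1.559
NF = 10 log₁₀(1.559) = 1.93 dB

1.93 dB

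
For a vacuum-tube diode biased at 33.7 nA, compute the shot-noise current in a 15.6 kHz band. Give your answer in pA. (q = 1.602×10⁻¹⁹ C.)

I_n = √(2qI·B)
2qI·B = 2 × 1.602×10⁻¹⁹ × 3.37×10⁻⁸ × 1.56×10⁴ = 1.68×10⁻²² A²
I_n = √(1.68×10⁻²²) = 1.30×10⁻¹¹ A = 13.0 pA

13.0 pA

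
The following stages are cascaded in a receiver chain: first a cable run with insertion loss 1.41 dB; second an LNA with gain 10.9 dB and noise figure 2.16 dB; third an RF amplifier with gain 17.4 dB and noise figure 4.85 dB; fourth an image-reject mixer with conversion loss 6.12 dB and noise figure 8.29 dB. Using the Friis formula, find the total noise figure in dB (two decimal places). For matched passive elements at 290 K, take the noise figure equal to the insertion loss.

Convert to linear (a loss of L dB is a gain of −L dB): F_i = 10^(NF_i/10), G_i = 10^(G_i,dB/10)
  Stage 1: F_1 = 10^(1.41/10) = 1.384, G_1 = 10^(−1.41/10) = 0.7228
  Stage 2: F_2 = 10^(2.16/10) = 1.644, G_2 = 10^(10.9/10) = 12.30
  Stage 3: F_3 = 10^(4.85/10) = 3.055, G_3 = 10^(17.4/10) = 54.95
  Stage 4: F_4 = 10^(8.29/10) = 6.745, G_4 = 10^(−6.12/10) = 0.2443
Friis cascade:
  F = 1.384 + (1.644 − 1)/0.7228 + (3.055 − 1)/8.892 + (6.745 − 1)/488.7 = 2.518
NF = 10 log₁₀(2.518) = 4.01 dB

4.01 dB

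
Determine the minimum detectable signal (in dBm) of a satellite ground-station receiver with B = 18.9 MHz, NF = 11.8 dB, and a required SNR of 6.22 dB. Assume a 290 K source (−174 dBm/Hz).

Sensitivity = −174 + 10 log₁₀(B) + NF + SNR_min
= −174 + 72.76 + 11.8 + 6.22
= −83.22 dBm → −83.2 dBm

−83.2 dBm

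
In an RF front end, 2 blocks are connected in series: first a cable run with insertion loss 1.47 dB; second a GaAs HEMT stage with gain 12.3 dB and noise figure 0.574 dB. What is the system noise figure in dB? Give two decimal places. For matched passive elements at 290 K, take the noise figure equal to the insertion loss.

2.04 dB

Convert to linear (a loss of L dB is a gain of −L dB): F_i = 10^(NF_i/10), G_i = 10^(G_i,dB/10)
  Stage 1: F_1 = 10^(1.47/10) = 1.403, G_1 = 10^(−1.47/10) = 0.7129
  Stage 2: F_2 = 10^(0.574/10) = 1.141, G_2 = 10^(12.3/10) = 16.98
Friis cascade:
  F = 1.403 + (1.141 − 1)/0.7129 = 1.601
NF = 10 log₁₀(1.601) = 2.04 dB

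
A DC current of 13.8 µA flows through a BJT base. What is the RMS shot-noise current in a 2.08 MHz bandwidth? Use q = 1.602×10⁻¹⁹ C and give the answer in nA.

3.03 nA

I_n = √(2qI·B)
2qI·B = 2 × 1.602×10⁻¹⁹ × 1.38×10⁻⁵ × 2.08×10⁶ = 9.20×10⁻¹⁸ A²
I_n = √(9.20×10⁻¹⁸) = 3.03×10⁻⁹ A = 3.03 nA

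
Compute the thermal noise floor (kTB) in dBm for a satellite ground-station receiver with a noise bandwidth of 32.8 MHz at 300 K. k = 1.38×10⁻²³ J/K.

P_n = kTB = 1.38×10⁻²³ × 300 × 3.28×10⁷ = 1.36×10⁻¹³ W
In dBm: 10 log₁₀(1.36×10⁻¹³ / 10⁻³) = −98.7 dBm

−98.7 dBm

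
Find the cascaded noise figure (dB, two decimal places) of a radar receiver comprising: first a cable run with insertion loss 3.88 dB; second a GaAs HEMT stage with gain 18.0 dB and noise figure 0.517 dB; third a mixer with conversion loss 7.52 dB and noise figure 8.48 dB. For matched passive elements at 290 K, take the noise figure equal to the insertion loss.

Convert to linear (a loss of L dB is a gain of −L dB): F_i = 10^(NF_i/10), G_i = 10^(G_i,dB/10)
  Stage 1: F_1 = 10^(3.88/10) = 2.443, G_1 = 10^(−3.88/10) = 0.4093
  Stage 2: F_2 = 10^(0.517/10) = 1.126, G_2 = 10^(18.0/10) = 63.10
  Stage 3: F_3 = 10^(8.48/10) = 7.047, G_3 = 10^(−7.52/10) = 0.1770
Friis cascade:
  F = 2.443 + (1.126 − 1)/0.4093 + (7.047 − 1)/25.82 = 2.986
NF = 10 log₁₀(2.986) = 4.75 dB

4.75 dB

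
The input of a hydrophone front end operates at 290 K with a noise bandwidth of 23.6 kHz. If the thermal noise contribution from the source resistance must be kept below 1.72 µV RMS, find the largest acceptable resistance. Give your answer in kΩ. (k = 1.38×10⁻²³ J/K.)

7.83 kΩ

Johnson–Nyquist: V_n = √(4kTRB) ⇒ R = V_n² / (4kTB)
4kTB = 4 × 1.38×10⁻²³ × 290 × 2.36×10⁴ = 3.78×10⁻¹⁶
R = (1.72×10⁻⁶)² / 3.78×10⁻¹⁶ = 7.83×10³ Ω = 7.83 kΩ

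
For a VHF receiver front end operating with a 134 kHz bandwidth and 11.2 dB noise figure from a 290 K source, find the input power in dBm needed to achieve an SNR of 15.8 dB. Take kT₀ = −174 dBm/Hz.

Sensitivity = −174 + 10 log₁₀(B) + NF + SNR_min
= −174 + 51.27 + 11.2 + 15.8
= −95.73 dBm → −95.7 dBm

−95.7 dBm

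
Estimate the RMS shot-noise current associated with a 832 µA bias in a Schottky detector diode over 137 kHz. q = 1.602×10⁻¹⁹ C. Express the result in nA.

6.04 nA

I_n = √(2qI·B)
2qI·B = 2 × 1.602×10⁻¹⁹ × 8.32×10⁻⁴ × 1.37×10⁵ = 3.65×10⁻¹⁷ A²
I_n = √(3.65×10⁻¹⁷) = 6.04×10⁻⁹ A = 6.04 nA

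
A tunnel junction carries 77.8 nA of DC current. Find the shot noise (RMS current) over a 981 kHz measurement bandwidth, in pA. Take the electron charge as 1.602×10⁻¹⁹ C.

I_n = √(2qI·B)
2qI·B = 2 × 1.602×10⁻¹⁹ × 7.78×10⁻⁸ × 9.81×10⁵ = 2.45×10⁻²⁰ A²
I_n = √(2.45×10⁻²⁰) = 1.56×10⁻¹⁰ A = 156 pA

156 pA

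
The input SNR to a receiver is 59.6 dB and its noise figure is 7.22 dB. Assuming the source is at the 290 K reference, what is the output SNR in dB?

By definition F = SNR_in/SNR_out, so in dB: SNR_out = SNR_in − NF
SNR_out = 59.6 − 7.22 = 52.38 dB

52.38 dB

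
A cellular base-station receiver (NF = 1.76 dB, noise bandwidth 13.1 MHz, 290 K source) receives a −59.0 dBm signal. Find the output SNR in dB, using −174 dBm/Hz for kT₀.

Noise floor: N = −174 + 10 log₁₀(B) + NF
10 log₁₀(1.31×10⁷) = 71.17 dB
N = −174 + 71.17 + 1.76 = −101.07 dBm
SNR = P_sig − N = −59.0 − (−101.07) = 42.07 dB → 42.1 dB

42.1 dB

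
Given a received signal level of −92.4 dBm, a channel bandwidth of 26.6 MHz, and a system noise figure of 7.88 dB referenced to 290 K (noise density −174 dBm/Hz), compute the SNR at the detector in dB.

−0.5 dB

Noise floor: N = −174 + 10 log₁₀(B) + NF
10 log₁₀(2.66×10⁷) = 74.25 dB
N = −174 + 74.25 + 7.88 = −91.87 dBm
SNR = P_sig − N = −92.4 − (−91.87) = −0.53 dB → −0.5 dB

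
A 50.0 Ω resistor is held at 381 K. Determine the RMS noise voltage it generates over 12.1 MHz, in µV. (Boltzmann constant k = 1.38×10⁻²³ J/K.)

V_n = √(4kTRB)
4kTRB = 4 × 1.38×10⁻²³ × 381 × 5.00×10¹ × 1.21×10⁷ = 1.27×10⁻¹¹ V²
V_n = √(1.27×10⁻¹¹) = 3.57×10⁻⁶ V = 3.57 µV

3.57 µV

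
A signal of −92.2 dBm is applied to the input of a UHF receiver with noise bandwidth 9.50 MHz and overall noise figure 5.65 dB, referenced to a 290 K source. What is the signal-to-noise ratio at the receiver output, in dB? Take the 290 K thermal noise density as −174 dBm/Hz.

Noise floor: N = −174 + 10 log₁₀(B) + NF
10 log₁₀(9.50×10⁶) = 69.78 dB
N = −174 + 69.78 + 5.65 = −98.57 dBm
SNR = P_sig − N = −92.2 − (−98.57) = 6.37 dB → 6.4 dB

6.4 dB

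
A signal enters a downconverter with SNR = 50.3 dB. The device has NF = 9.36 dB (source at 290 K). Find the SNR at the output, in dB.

By definition F = SNR_in/SNR_out, so in dB: SNR_out = SNR_in − NF
SNR_out = 50.3 − 9.36 = 40.94 dB

40.94 dB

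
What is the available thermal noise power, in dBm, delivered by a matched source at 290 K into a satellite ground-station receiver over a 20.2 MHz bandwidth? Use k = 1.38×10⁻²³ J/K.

−100.9 dBm

P_n = kTB = 1.38×10⁻²³ × 290 × 2.02×10⁷ = 8.08×10⁻¹⁴ W
In dBm: 10 log₁₀(8.08×10⁻¹⁴ / 10⁻³) = −100.9 dBm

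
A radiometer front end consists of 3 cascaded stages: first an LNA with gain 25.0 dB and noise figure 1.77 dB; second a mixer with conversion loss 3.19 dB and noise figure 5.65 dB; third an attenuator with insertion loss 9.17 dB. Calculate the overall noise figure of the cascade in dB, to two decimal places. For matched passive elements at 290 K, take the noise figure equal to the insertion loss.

Convert to linear (a loss of L dB is a gain of −L dB): F_i = 10^(NF_i/10), G_i = 10^(G_i,dB/10)
  Stage 1: F_1 = 10^(1.77/10) = 1.503, G_1 = 10^(25.0/10) = 316.2
  Stage 2: F_2 = 10^(5.65/10) = 3.673, G_2 = 10^(−3.19/10) = 0.4797
  Stage 3: F_3 = 10^(9.17/10) = 8.260, G_3 = 10^(−9.17/10) = 0.1211
Friis cascade:
  F = 1.503 + (3.673 − 1)/316.2 + (8.260 − 1)/151.7 = 1.559
NF = 10 log₁₀(1.559) = 1.93 dB

1.93 dB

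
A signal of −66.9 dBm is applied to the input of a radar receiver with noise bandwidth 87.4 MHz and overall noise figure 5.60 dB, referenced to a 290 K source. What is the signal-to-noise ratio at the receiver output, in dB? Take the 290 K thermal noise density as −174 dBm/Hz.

Noise floor: N = −174 + 10 log₁₀(B) + NF
10 log₁₀(8.74×10⁷) = 79.42 dB
N = −174 + 79.42 + 5.60 = −88.98 dBm
SNR = P_sig − N = −66.9 − (−88.98) = 22.08 dB → 22.1 dB

22.1 dB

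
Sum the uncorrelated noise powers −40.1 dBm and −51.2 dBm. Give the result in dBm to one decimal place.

Convert to linear, add, convert back:
P₁ = 9.77×10⁻⁸ W, P₂ = 7.59×10⁻⁹ W
P_tot = 1.05×10⁻⁷ W → 10 log₁₀(P_tot / 10⁻³) = −39.8 dBm

−39.8 dBm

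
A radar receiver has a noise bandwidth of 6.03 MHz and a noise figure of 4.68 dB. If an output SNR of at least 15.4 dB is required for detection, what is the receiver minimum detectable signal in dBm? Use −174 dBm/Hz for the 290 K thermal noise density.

−86.1 dBm

Sensitivity = −174 + 10 log₁₀(B) + NF + SNR_min
= −174 + 67.8 + 4.68 + 15.4
= −86.12 dBm → −86.1 dBm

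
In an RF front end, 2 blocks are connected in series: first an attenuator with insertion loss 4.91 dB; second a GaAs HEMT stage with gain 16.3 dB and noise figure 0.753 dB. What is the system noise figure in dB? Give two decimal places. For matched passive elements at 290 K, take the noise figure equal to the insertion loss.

5.66 dB

Convert to linear (a loss of L dB is a gain of −L dB): F_i = 10^(NF_i/10), G_i = 10^(G_i,dB/10)
  Stage 1: F_1 = 10^(4.91/10) = 3.097, G_1 = 10^(−4.91/10) = 0.3228
  Stage 2: F_2 = 10^(0.753/10) = 1.189, G_2 = 10^(16.3/10) = 42.66
Friis cascade:
  F = 3.097 + (1.189 − 1)/0.3228 = 3.684
NF = 10 log₁₀(3.684) = 5.66 dB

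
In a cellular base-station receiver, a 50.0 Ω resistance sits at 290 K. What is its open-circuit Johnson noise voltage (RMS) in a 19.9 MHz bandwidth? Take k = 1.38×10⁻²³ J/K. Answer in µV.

3.99 µV

V_n = √(4kTRB)
4kTRB = 4 × 1.38×10⁻²³ × 290 × 5.00×10¹ × 1.99×10⁷ = 1.59×10⁻¹¹ V²
V_n = √(1.59×10⁻¹¹) = 3.99×10⁻⁶ V = 3.99 µV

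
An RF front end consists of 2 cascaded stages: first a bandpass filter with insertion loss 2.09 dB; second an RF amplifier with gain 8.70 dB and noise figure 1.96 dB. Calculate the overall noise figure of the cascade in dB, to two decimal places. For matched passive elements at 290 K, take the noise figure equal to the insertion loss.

Convert to linear (a loss of L dB is a gain of −L dB): F_i = 10^(NF_i/10), G_i = 10^(G_i,dB/10)
  Stage 1: F_1 = 10^(2.09/10) = 1.618, G_1 = 10^(−2.09/10) = 0.6180
  Stage 2: F_2 = 10^(1.96/10) = 1.570, G_2 = 10^(8.70/10) = 7.413
Friis cascade:
  F = 1.618 + (1.570 − 1)/0.6180 = 2.541
NF = 10 log₁₀(2.541) = 4.05 dB

4.05 dB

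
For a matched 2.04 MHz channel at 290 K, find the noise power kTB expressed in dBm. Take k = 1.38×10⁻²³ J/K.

P_n = kTB = 1.38×10⁻²³ × 290 × 2.04×10⁶ = 8.16×10⁻¹⁵ W
In dBm: 10 log₁₀(8.16×10⁻¹⁵ / 10⁻³) = −110.9 dBm

−110.9 dBm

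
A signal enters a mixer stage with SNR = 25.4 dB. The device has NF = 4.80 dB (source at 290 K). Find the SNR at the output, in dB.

20.60 dB

By definition F = SNR_in/SNR_out, so in dB: SNR_out = SNR_in − NF
SNR_out = 25.4 − 4.80 = 20.60 dB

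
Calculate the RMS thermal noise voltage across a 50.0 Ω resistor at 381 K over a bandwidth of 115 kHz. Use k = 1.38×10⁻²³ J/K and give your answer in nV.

V_n = √(4kTRB)
4kTRB = 4 × 1.38×10⁻²³ × 381 × 5.00×10¹ × 1.15×10⁵ = 1.21×10⁻¹³ V²
V_n = √(1.21×10⁻¹³) = 3.48×10⁻⁷ V = 348 nV

348 nV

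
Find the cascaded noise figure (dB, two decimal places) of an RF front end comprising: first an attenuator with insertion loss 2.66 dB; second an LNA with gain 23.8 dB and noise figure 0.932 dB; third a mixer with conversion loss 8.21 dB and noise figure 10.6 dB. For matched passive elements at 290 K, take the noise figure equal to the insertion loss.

Convert to linear (a loss of L dB is a gain of −L dB): F_i = 10^(NF_i/10), G_i = 10^(G_i,dB/10)
  Stage 1: F_1 = 10^(2.66/10) = 1.845, G_1 = 10^(−2.66/10) = 0.5420
  Stage 2: F_2 = 10^(0.932/10) = 1.239, G_2 = 10^(23.8/10) = 239.9
  Stage 3: F_3 = 10^(10.6/10) = 11.48, G_3 = 10^(−8.21/10) = 0.1510
Friis cascade:
  F = 1.845 + (1.239 − 1)/0.5420 + (11.48 − 1)/130.0 = 2.367
NF = 10 log₁₀(2.367) = 3.74 dB

3.74 dB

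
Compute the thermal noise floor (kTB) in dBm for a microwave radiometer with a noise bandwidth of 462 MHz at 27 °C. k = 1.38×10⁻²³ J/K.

T = 27 °C + 273.15 = 300.15 K
P_n = kTB = 1.38×10⁻²³ × 300.15 × 4.62×10⁸ = 1.91×10⁻¹² W
In dBm: 10 log₁₀(1.91×10⁻¹² / 10⁻³) = −87.2 dBm

−87.2 dBm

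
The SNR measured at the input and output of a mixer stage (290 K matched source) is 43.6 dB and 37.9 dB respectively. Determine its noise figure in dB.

5.7 dB

NF (dB) = SNR_in(dB) − SNR_out(dB) when the source is at T₀
NF = 43.6 − 37.9 = 5.7 dB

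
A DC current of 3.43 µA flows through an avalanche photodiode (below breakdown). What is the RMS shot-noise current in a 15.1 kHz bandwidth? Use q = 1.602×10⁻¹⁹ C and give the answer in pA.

129 pA

I_n = √(2qI·B)
2qI·B = 2 × 1.602×10⁻¹⁹ × 3.43×10⁻⁶ × 1.51×10⁴ = 1.66×10⁻²⁰ A²
I_n = √(1.66×10⁻²⁰) = 1.29×10⁻¹⁰ A = 129 pA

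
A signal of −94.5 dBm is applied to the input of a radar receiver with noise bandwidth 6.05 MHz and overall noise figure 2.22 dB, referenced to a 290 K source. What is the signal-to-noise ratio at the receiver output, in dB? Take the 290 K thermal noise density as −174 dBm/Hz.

Noise floor: N = −174 + 10 log₁₀(B) + NF
10 log₁₀(6.05×10⁶) = 67.82 dB
N = −174 + 67.82 + 2.22 = −103.96 dBm
SNR = P_sig − N = −94.5 − (−103.96) = 9.46 dB → 9.5 dB

9.5 dB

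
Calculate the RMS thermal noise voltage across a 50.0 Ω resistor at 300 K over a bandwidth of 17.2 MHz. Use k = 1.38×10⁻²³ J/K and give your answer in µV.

3.77 µV

V_n = √(4kTRB)
4kTRB = 4 × 1.38×10⁻²³ × 300 × 5.00×10¹ × 1.72×10⁷ = 1.42×10⁻¹¹ V²
V_n = √(1.42×10⁻¹¹) = 3.77×10⁻⁶ V = 3.77 µV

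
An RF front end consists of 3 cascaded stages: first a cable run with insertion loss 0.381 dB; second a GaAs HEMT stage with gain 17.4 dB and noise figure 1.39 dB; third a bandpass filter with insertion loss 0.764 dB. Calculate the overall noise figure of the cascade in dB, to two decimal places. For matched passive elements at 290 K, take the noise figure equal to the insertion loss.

1.78 dB

Convert to linear (a loss of L dB is a gain of −L dB): F_i = 10^(NF_i/10), G_i = 10^(G_i,dB/10)
  Stage 1: F_1 = 10^(0.381/10) = 1.092, G_1 = 10^(−0.381/10) = 0.9160
  Stage 2: F_2 = 10^(1.39/10) = 1.377, G_2 = 10^(17.4/10) = 54.95
  Stage 3: F_3 = 10^(0.764/10) = 1.192, G_3 = 10^(−0.764/10) = 0.8387
Friis cascade:
  F = 1.092 + (1.377 − 1)/0.9160 + (1.192 − 1)/50.34 = 1.507
NF = 10 log₁₀(1.507) = 1.78 dB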